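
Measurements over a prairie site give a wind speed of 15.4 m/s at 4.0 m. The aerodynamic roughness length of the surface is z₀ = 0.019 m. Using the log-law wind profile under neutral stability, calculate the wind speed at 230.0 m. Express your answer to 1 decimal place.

27.1 m/s

Log law: V(z) ∝ ln(z/z₀), so V₂/V₁ = ln(z₂/z₀) / ln(z₁/z₀).
ln(230.0/0.019) = 9.4014, ln(4.0/0.019) = 5.3496
V₂ = 15.4 × 9.4014/5.3496 = 15.4 × 1.7574 = 27.0639 m/s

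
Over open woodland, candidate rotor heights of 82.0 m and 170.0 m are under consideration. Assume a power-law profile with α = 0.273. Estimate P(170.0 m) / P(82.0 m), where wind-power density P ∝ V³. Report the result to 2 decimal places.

1.82

Speed ratio: V_B/V_A = (z_B/z_A)^α = (170.0/82.0)^0.273 = (2.0732)^0.273 = 1.22023
Power-density ratio: P_B/P_A = (V_B/V_A)³ = (1.22023)³ = 1.81687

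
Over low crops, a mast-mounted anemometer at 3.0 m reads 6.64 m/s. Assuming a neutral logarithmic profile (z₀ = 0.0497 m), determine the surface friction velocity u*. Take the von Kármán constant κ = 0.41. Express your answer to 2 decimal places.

u* ≈ 0.66 m/s

Log law: V(z) = (u*/κ) · ln(z/z₀) ⇒ u* = κ · V / ln(z/z₀)
u* = 0.41 × 6.64 / ln(3.0/0.0497) = 0.41 × 6.64 / 4.1004
   = 2.7224 / 4.1004 = 0.6639 m/s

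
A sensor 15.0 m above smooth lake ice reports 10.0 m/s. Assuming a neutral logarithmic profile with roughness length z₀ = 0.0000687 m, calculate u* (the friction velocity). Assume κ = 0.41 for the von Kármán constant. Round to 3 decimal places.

u* ≈ 0.334 m/s

Log law: V(z) = (u*/κ) · ln(z/z₀) ⇒ u* = κ · V / ln(z/z₀)
u* = 0.41 × 10.0 / ln(15.0/0.0000687) = 0.41 × 10.0 / 12.2938
   = 4.1000 / 12.2938 = 0.3335 m/s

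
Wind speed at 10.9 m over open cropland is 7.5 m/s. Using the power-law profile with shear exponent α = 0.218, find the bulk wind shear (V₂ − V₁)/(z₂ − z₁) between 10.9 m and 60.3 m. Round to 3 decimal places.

Power law: V₂ = V₁ · (z₂/z₁)^α = 7.5 × (5.5321)^0.218 = 10.8896 m/s
ΔV/Δz = (10.8896 − 7.5)/(60.3 − 10.9) = 3.3896/49.4000 = 0.06862 m/s/m

0.069 m/s/m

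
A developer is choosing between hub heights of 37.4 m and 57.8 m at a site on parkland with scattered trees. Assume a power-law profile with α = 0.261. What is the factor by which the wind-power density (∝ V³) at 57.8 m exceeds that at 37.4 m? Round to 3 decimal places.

Speed ratio: V_B/V_A = (z_B/z_A)^α = (57.8/37.4)^0.261 = (1.5455)^0.261 = 1.12032
Power-density ratio: P_B/P_A = (V_B/V_A)³ = (1.12032)³ = 1.40615

1.406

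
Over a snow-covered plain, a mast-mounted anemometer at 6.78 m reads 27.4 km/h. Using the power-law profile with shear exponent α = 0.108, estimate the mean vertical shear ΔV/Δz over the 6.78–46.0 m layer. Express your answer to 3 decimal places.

Power law: V₂ = V₁ · (z₂/z₁)^α = 27.4 × (6.7847)^0.108 = 33.6942 km/h
ΔV/Δz = (33.6942 − 27.4)/(46.0 − 6.78) = 6.2942/39.2200 = 0.16049 km/h/m

0.160 km/h/m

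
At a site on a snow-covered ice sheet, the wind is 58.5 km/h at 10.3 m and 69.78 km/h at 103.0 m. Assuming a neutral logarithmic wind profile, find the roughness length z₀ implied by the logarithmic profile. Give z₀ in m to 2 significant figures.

Log law: V(z) ∝ ln(z/z₀). With r = V₁/V₂ = 58.5/69.78 = 0.83835,
r · ln(z₂/z₀) = ln(z₁/z₀) ⇒ ln z₀ = (ln z₁ − r·ln z₂)/(1 − r)
ln z₀ = (2.33214 − 0.83835×4.63473) / 0.16165 = -9.6095
z₀ = exp(-9.6095) = 0.00006709 m

z₀ ≈ 0.000067 m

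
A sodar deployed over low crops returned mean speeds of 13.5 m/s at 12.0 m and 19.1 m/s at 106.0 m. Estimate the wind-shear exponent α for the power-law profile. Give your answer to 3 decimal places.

Power law: V₂/V₁ = (z₂/z₁)^α ⇒ α = ln(V₂/V₁) / ln(z₂/z₁)
α = ln(19.1/13.5) / ln(106.0/12.0) = ln(1.4148) / ln(8.8333)
  = 0.34700 / 2.17853 = 0.15928

α ≈ 0.159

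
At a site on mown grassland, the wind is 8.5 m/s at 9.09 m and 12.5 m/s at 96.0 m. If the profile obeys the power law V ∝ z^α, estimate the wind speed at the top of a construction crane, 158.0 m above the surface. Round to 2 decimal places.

First find α: α = ln(V₂/V₁)/ln(z₂/z₁) = ln(12.5/8.5)/ln(96.0/9.09) = 0.38566/2.35717 = 0.1636
Extrapolate from 96.0 m to 158.0 m: V₃ = 12.5 × (158.0/96.0)^0.1636 = 12.5 × 1.0849 = 13.5617 m/s

13.56 m/s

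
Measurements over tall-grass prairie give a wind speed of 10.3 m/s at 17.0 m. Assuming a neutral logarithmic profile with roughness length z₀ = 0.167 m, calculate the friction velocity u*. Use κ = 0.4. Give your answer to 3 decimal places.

Log law: V(z) = (u*/κ) · ln(z/z₀) ⇒ u* = κ · V / ln(z/z₀)
u* = 0.4 × 10.3 / ln(17.0/0.167) = 0.4 × 10.3 / 4.6230
   = 4.1200 / 4.6230 = 0.8912 m/s

u* ≈ 0.891 m/s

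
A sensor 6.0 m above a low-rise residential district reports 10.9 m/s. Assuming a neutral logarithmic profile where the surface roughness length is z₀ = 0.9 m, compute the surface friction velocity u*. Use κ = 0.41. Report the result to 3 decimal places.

Log law: V(z) = (u*/κ) · ln(z/z₀) ⇒ u* = κ · V / ln(z/z₀)
u* = 0.41 × 10.9 / ln(6.0/0.9) = 0.41 × 10.9 / 1.8971
   = 4.4690 / 1.8971 = 2.3557 m/s

u* ≈ 2.356 m/s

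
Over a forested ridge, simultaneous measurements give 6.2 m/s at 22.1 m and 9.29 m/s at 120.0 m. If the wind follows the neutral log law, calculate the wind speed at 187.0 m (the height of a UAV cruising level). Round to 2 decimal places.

Log law: V ∝ ln(z/z₀). From the pair, with r = V₁/V₂ = 0.66738,
ln z₀ = (ln z₁ − r·ln z₂)/(1 − r) = (3.0956 − 0.66738×4.7875)/0.33262 = -0.2992 → z₀ = 0.7414 m
V₃ = V₁ · ln(z₃/z₀)/ln(z₁/z₀) = 6.2 × 5.5303/3.3948 = 10.1002 m/s

10.10 m/s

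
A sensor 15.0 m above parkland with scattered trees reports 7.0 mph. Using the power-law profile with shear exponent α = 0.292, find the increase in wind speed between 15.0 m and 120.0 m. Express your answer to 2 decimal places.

5.85 mph

Power law: V₂ = V₁ · (z₂/z₁)^α = 7.0 × (8.0000)^0.292 = 12.8470 mph
ΔV = 12.8470 − 7.0 = 5.8470 mph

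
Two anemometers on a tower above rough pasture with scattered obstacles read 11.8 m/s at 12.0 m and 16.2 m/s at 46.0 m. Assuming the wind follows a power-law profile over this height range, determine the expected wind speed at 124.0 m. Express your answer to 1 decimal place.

20.5 m/s

First find α: α = ln(V₂/V₁)/ln(z₂/z₁) = ln(16.2/11.8)/ln(46.0/12.0) = 0.31691/1.34373 = 0.2358
Extrapolate from 46.0 m to 124.0 m: V₃ = 16.2 × (124.0/46.0)^0.2358 = 16.2 × 1.2635 = 20.4684 m/s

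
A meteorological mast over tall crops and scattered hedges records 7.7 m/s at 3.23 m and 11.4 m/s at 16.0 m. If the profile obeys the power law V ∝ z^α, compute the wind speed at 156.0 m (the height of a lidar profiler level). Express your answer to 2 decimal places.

First find α: α = ln(V₂/V₁)/ln(z₂/z₁) = ln(11.4/7.7)/ln(16.0/3.23) = 0.39239/1.60011 = 0.2452
Extrapolate from 16.0 m to 156.0 m: V₃ = 11.4 × (156.0/16.0)^0.2452 = 11.4 × 1.7480 = 19.9268 m/s

19.93 m/s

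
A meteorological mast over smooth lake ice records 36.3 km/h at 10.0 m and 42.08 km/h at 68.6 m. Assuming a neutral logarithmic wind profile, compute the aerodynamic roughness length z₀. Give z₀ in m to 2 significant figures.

Log law: V(z) ∝ ln(z/z₀). With r = V₁/V₂ = 36.3/42.08 = 0.86264,
r · ln(z₂/z₀) = ln(z₁/z₀) ⇒ ln z₀ = (ln z₁ − r·ln z₂)/(1 − r)
ln z₀ = (2.30259 − 0.86264×4.22829) / 0.13736 = -9.7914
z₀ = exp(-9.7914) = 0.00005593 m

z₀ ≈ 0.000056 m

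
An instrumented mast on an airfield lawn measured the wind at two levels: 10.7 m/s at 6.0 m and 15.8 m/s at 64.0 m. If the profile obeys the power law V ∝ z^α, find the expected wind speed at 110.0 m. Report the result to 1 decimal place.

17.3 m/s

First find α: α = ln(V₂/V₁)/ln(z₂/z₁) = ln(15.8/10.7)/ln(64.0/6.0) = 0.38977/2.36712 = 0.1647
Extrapolate from 64.0 m to 110.0 m: V₃ = 15.8 × (110.0/64.0)^0.1647 = 15.8 × 1.0933 = 17.2738 m/s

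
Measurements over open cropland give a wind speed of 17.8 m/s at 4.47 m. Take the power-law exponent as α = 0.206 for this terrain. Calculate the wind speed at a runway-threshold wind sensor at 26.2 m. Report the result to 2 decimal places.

Power-law profile: V₂ = V₁ · (z₂/z₁)^α
V₂ = 17.8 × (26.2/4.47)^0.206 = 17.8 × (5.8613)^0.206
    = 17.8 × 1.4395 = 25.6228 m/s

25.62 m/s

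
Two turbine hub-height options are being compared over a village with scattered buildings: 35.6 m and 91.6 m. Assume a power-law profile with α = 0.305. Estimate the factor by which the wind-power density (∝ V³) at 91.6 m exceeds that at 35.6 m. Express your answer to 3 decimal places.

Speed ratio: V_B/V_A = (z_B/z_A)^α = (91.6/35.6)^0.305 = (2.5730)^0.305 = 1.33409
Power-density ratio: P_B/P_A = (V_B/V_A)³ = (1.33409)³ = 2.37442

2.374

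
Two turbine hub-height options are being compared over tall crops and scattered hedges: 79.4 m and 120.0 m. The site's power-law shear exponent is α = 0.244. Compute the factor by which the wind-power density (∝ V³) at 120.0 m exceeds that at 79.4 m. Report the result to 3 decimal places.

Speed ratio: V_B/V_A = (z_B/z_A)^α = (120.0/79.4)^0.244 = (1.5113)^0.244 = 1.10602
Power-density ratio: P_B/P_A = (V_B/V_A)³ = (1.10602)³ = 1.35298

1.353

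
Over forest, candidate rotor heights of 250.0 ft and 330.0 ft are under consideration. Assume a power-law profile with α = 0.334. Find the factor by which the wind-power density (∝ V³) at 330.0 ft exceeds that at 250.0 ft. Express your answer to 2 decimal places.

Speed ratio: V_B/V_A = (z_B/z_A)^α = (330.0/250.0)^0.334 = (1.3200)^0.334 = 1.09716
Power-density ratio: P_B/P_A = (V_B/V_A)³ = (1.09716)³ = 1.32073

1.32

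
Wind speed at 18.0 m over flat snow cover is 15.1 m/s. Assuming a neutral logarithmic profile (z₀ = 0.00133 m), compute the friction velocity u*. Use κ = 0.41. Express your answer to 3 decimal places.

u* ≈ 0.651 m/s

Log law: V(z) = (u*/κ) · ln(z/z₀) ⇒ u* = κ · V / ln(z/z₀)
u* = 0.41 × 15.1 / ln(18.0/0.00133) = 0.41 × 15.1 / 9.5129
   = 6.1910 / 9.5129 = 0.6508 m/s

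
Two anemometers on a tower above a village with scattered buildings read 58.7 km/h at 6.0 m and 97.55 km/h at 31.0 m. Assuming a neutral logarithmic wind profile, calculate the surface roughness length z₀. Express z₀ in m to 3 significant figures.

z₀ ≈ 0.502 m

Log law: V(z) ∝ ln(z/z₀). With r = V₁/V₂ = 58.7/97.55 = 0.60174,
r · ln(z₂/z₀) = ln(z₁/z₀) ⇒ ln z₀ = (ln z₁ − r·ln z₂)/(1 − r)
ln z₀ = (1.79176 − 0.60174×3.43399) / 0.39826 = -0.6895
z₀ = exp(-0.6895) = 0.5018 m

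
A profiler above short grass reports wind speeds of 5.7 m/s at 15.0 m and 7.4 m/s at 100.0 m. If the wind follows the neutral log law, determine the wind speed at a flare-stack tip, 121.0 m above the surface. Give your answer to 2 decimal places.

7.57 m/s

Log law: V ∝ ln(z/z₀). From the pair, with r = V₁/V₂ = 0.77027,
ln z₀ = (ln z₁ − r·ln z₂)/(1 − r) = (2.7081 − 0.77027×4.6052)/0.22973 = -3.6529 → z₀ = 0.02592 m
V₃ = V₁ · ln(z₃/z₀)/ln(z₁/z₀) = 5.7 × 8.4487/6.3609 = 7.5708 m/s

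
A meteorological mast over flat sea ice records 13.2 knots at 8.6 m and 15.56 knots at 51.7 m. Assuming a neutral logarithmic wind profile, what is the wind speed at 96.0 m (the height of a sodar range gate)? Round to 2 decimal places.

Log law: V ∝ ln(z/z₀). From the pair, with r = V₁/V₂ = 0.84833,
ln z₀ = (ln z₁ − r·ln z₂)/(1 − r) = (2.1518 − 0.84833×3.9455)/0.15167 = -7.8808 → z₀ = 0.0003779 m
V₃ = V₁ · ln(z₃/z₀)/ln(z₁/z₀) = 13.2 × 12.4451/10.0325 = 16.3743 knots

16.37 knots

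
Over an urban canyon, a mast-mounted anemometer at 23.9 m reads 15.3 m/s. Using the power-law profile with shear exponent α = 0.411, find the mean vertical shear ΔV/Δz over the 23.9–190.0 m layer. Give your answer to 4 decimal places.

Power law: V₂ = V₁ · (z₂/z₁)^α = 15.3 × (7.9498)^0.411 = 35.8705 m/s
ΔV/Δz = (35.8705 − 15.3)/(190.0 − 23.9) = 20.5705/166.1000 = 0.12384 m/s/m

0.1238 m/s/m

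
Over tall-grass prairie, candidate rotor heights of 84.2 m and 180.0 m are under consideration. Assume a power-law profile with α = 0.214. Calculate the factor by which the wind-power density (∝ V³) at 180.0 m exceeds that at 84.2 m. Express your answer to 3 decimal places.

1.629

Speed ratio: V_B/V_A = (z_B/z_A)^α = (180.0/84.2)^0.214 = (2.1378)^0.214 = 1.17655
Power-density ratio: P_B/P_A = (V_B/V_A)³ = (1.17655)³ = 1.62868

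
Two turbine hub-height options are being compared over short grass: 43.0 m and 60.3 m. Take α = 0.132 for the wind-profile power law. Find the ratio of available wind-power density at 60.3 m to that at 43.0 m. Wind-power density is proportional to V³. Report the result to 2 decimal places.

Speed ratio: V_B/V_A = (z_B/z_A)^α = (60.3/43.0)^0.132 = (1.4023)^0.132 = 1.04564
Power-density ratio: P_B/P_A = (V_B/V_A)³ = (1.04564)³ = 1.14328

1.14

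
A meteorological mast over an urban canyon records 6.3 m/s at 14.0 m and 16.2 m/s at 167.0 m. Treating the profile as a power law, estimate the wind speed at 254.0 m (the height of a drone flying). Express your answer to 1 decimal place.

First find α: α = ln(V₂/V₁)/ln(z₂/z₁) = ln(16.2/6.3)/ln(167.0/14.0) = 0.94446/2.47894 = 0.3810
Extrapolate from 167.0 m to 254.0 m: V₃ = 16.2 × (254.0/167.0)^0.3810 = 16.2 × 1.1732 = 19.0064 m/s

19.0 m/s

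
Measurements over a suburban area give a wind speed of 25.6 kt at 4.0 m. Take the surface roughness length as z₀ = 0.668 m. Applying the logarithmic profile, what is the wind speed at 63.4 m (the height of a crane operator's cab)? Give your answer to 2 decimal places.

Log law: V(z) ∝ ln(z/z₀), so V₂/V₁ = ln(z₂/z₀) / ln(z₁/z₀).
ln(63.4/0.668) = 4.5529, ln(4.0/0.668) = 1.7898
V₂ = 25.6 × 4.5529/1.7898 = 25.6 × 2.5439 = 65.1232 kt

65.12 kt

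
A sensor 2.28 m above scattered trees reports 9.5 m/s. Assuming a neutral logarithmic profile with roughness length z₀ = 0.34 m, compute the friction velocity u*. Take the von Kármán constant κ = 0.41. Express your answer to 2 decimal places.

Log law: V(z) = (u*/κ) · ln(z/z₀) ⇒ u* = κ · V / ln(z/z₀)
u* = 0.41 × 9.5 / ln(2.28/0.34) = 0.41 × 9.5 / 1.9030
   = 3.8950 / 1.9030 = 2.0468 m/s

u* ≈ 2.05 m/s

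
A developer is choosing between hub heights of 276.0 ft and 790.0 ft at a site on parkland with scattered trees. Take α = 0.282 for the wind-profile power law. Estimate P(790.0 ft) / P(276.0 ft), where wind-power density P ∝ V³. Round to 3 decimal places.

2.434

Speed ratio: V_B/V_A = (z_B/z_A)^α = (790.0/276.0)^0.282 = (2.8623)^0.282 = 1.34522
Power-density ratio: P_B/P_A = (V_B/V_A)³ = (1.34522)³ = 2.43435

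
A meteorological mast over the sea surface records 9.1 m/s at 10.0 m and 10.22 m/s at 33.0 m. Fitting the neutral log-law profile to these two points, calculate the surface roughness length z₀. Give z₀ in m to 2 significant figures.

Log law: V(z) ∝ ln(z/z₀). With r = V₁/V₂ = 9.1/10.22 = 0.89041,
r · ln(z₂/z₀) = ln(z₁/z₀) ⇒ ln z₀ = (ln z₁ − r·ln z₂)/(1 − r)
ln z₀ = (2.30259 − 0.89041×3.49651) / 0.10959 = -7.3980
z₀ = exp(-7.3980) = 0.0006125 m

z₀ ≈ 0.00061 m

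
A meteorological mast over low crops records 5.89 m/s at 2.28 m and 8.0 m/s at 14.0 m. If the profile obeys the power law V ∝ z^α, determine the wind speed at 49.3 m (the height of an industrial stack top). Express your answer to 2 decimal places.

First find α: α = ln(V₂/V₁)/ln(z₂/z₁) = ln(8.0/5.89)/ln(14.0/2.28) = 0.30619/1.81488 = 0.1687
Extrapolate from 14.0 m to 49.3 m: V₃ = 8.0 × (49.3/14.0)^0.1687 = 8.0 × 1.2366 = 9.8930 m/s

9.89 m/s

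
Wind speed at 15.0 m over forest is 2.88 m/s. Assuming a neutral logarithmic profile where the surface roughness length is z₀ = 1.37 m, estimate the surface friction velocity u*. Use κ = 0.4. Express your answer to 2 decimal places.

u* ≈ 0.48 m/s

Log law: V(z) = (u*/κ) · ln(z/z₀) ⇒ u* = κ · V / ln(z/z₀)
u* = 0.4 × 2.88 / ln(15.0/1.37) = 0.4 × 2.88 / 2.3932
   = 1.1520 / 2.3932 = 0.4814 m/s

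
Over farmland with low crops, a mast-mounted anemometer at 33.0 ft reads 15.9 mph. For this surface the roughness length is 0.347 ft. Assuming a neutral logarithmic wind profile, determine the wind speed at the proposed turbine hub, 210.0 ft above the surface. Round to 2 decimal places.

22.36 mph

Log law: V(z) ∝ ln(z/z₀), so V₂/V₁ = ln(z₂/z₀) / ln(z₁/z₀).
ln(210.0/0.347) = 6.4055, ln(33.0/0.347) = 4.5549
V₂ = 15.9 × 6.4055/4.5549 = 15.9 × 1.4063 = 22.3599 mph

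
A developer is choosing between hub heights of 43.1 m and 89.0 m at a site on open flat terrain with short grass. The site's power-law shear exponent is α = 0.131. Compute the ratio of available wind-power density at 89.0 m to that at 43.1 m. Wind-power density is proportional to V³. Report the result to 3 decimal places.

1.330

Speed ratio: V_B/V_A = (z_B/z_A)^α = (89.0/43.1)^0.131 = (2.0650)^0.131 = 1.09965
Power-density ratio: P_B/P_A = (V_B/V_A)³ = (1.09965)³ = 1.32972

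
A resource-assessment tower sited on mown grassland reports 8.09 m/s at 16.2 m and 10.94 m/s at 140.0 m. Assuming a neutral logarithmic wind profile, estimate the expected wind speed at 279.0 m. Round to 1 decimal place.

Log law: V ∝ ln(z/z₀). From the pair, with r = V₁/V₂ = 0.73949,
ln z₀ = (ln z₁ − r·ln z₂)/(1 − r) = (2.7850 − 0.73949×4.9416)/0.26051 = -3.3368 → z₀ = 0.03555 m
V₃ = V₁ · ln(z₃/z₀)/ln(z₁/z₀) = 8.09 × 8.9680/6.1218 = 11.8513 m/s

11.9 m/s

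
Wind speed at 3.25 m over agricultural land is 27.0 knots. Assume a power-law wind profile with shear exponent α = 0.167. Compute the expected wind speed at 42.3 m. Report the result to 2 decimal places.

41.45 knots

Power-law profile: V₂ = V₁ · (z₂/z₁)^α
V₂ = 27.0 × (42.3/3.25)^0.167 = 27.0 × (13.0154)^0.167
    = 27.0 × 1.5350 = 41.4456 knots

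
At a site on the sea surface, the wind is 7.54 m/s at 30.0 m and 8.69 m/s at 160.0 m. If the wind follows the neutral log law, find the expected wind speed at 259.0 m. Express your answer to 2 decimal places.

Log law: V ∝ ln(z/z₀). From the pair, with r = V₁/V₂ = 0.86766,
ln z₀ = (ln z₁ − r·ln z₂)/(1 − r) = (3.4012 − 0.86766×5.0752)/0.13234 = -7.5743 → z₀ = 0.0005135 m
V₃ = V₁ · ln(z₃/z₀)/ln(z₁/z₀) = 7.54 × 13.1311/10.9755 = 9.0209 m/s

9.02 m/s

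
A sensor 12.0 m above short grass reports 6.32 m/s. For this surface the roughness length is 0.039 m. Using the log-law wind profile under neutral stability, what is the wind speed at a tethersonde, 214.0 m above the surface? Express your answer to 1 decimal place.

Log law: V(z) ∝ ln(z/z₀), so V₂/V₁ = ln(z₂/z₀) / ln(z₁/z₀).
ln(214.0/0.039) = 8.6102, ln(12.0/0.039) = 5.7291
V₂ = 6.32 × 8.6102/5.7291 = 6.32 × 1.5029 = 9.4982 m/s

9.5 m/s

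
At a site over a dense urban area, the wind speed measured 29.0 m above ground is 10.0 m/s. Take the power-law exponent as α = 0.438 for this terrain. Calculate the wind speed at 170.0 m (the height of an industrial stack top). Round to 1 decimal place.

Power-law profile: V₂ = V₁ · (z₂/z₁)^α
V₂ = 10.0 × (170.0/29.0)^0.438 = 10.0 × (5.8621)^0.438
    = 10.0 × 2.1697 = 21.6973 m/s

21.7 m/s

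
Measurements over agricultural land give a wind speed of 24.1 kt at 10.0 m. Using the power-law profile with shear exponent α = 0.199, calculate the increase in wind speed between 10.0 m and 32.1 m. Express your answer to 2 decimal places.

Power law: V₂ = V₁ · (z₂/z₁)^α = 24.1 × (3.2100)^0.199 = 30.3957 kt
ΔV = 30.3957 − 24.1 = 6.2957 kt

6.30 kt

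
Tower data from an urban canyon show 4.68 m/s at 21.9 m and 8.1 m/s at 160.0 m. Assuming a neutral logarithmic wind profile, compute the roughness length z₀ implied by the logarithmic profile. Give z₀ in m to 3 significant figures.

z₀ ≈ 1.44 m

Log law: V(z) ∝ ln(z/z₀). With r = V₁/V₂ = 4.68/8.1 = 0.57778,
r · ln(z₂/z₀) = ln(z₁/z₀) ⇒ ln z₀ = (ln z₁ − r·ln z₂)/(1 − r)
ln z₀ = (3.08649 − 0.57778×5.07517) / 0.42222 = 0.3651
z₀ = exp(0.3651) = 1.441 m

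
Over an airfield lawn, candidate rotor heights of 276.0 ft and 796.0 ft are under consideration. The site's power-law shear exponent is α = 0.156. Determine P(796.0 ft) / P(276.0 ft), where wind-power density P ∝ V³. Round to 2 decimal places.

1.64

Speed ratio: V_B/V_A = (z_B/z_A)^α = (796.0/276.0)^0.156 = (2.8841)^0.156 = 1.17967
Power-density ratio: P_B/P_A = (V_B/V_A)³ = (1.17967)³ = 1.64165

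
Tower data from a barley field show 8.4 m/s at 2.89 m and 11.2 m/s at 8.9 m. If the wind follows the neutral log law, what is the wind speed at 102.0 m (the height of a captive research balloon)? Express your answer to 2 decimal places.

Log law: V ∝ ln(z/z₀). From the pair, with r = V₁/V₂ = 0.75000,
ln z₀ = (ln z₁ − r·ln z₂)/(1 − r) = (1.0613 − 0.75000×2.1861)/0.25000 = -2.3131 → z₀ = 0.09895 m
V₃ = V₁ · ln(z₃/z₀)/ln(z₁/z₀) = 8.4 × 6.9381/3.3744 = 17.2713 m/s

17.27 m/s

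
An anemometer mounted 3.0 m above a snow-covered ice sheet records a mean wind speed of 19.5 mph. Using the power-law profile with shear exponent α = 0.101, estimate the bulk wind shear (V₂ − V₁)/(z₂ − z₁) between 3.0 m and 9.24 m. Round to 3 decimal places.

Power law: V₂ = V₁ · (z₂/z₁)^α = 19.5 × (3.0800)^0.101 = 21.8463 mph
ΔV/Δz = (21.8463 − 19.5)/(9.24 − 3.0) = 2.3463/6.2400 = 0.37601 mph/m

0.376 mph/m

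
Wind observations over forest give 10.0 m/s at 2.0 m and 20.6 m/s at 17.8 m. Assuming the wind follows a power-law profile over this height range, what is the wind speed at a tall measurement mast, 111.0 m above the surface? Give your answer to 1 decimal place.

First find α: α = ln(V₂/V₁)/ln(z₂/z₁) = ln(20.6/10.0)/ln(17.8/2.0) = 0.72271/2.18605 = 0.3306
Extrapolate from 17.8 m to 111.0 m: V₃ = 20.6 × (111.0/17.8)^0.3306 = 20.6 × 1.8314 = 37.7278 m/s

37.7 m/s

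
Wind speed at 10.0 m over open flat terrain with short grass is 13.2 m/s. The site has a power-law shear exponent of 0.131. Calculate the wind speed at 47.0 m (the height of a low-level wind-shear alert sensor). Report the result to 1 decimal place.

Power-law profile: V₂ = V₁ · (z₂/z₁)^α
V₂ = 13.2 × (47.0/10.0)^0.131 = 13.2 × (4.7000)^0.131
    = 13.2 × 1.2247 = 16.1666 m/s

16.2 m/s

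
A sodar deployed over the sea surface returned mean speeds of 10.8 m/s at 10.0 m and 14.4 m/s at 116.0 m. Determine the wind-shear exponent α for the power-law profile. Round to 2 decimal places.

Power law: V₂/V₁ = (z₂/z₁)^α ⇒ α = ln(V₂/V₁) / ln(z₂/z₁)
α = ln(14.4/10.8) / ln(116.0/10.0) = ln(1.3333) / ln(11.6000)
  = 0.28768 / 2.45101 = 0.11737

α ≈ 0.12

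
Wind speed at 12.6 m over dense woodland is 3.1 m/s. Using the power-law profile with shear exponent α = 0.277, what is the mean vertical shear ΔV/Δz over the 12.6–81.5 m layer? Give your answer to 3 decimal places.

0.030 m/s/m

Power law: V₂ = V₁ · (z₂/z₁)^α = 3.1 × (6.4683)^0.277 = 5.1994 m/s
ΔV/Δz = (5.1994 − 3.1)/(81.5 − 12.6) = 2.0994/68.9000 = 0.03047 m/s/m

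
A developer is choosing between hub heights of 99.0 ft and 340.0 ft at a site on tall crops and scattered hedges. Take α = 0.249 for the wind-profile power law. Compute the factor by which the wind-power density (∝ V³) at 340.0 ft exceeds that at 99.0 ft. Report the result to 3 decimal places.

Speed ratio: V_B/V_A = (z_B/z_A)^α = (340.0/99.0)^0.249 = (3.4343)^0.249 = 1.35964
Power-density ratio: P_B/P_A = (V_B/V_A)³ = (1.35964)³ = 2.51348

2.513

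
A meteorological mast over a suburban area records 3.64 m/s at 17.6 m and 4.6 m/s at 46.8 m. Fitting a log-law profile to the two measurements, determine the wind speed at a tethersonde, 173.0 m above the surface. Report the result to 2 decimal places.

Log law: V ∝ ln(z/z₀). From the pair, with r = V₁/V₂ = 0.79130,
ln z₀ = (ln z₁ − r·ln z₂)/(1 − r) = (2.8679 − 0.79130×3.8459)/0.20870 = -0.8403 → z₀ = 0.4316 m
V₃ = V₁ · ln(z₃/z₀)/ln(z₁/z₀) = 3.64 × 5.9936/3.7082 = 5.8834 m/s

5.88 m/s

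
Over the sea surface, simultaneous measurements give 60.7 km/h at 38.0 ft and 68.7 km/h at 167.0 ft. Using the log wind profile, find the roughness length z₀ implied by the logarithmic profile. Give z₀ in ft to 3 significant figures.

Log law: V(z) ∝ ln(z/z₀). With r = V₁/V₂ = 60.7/68.7 = 0.88355,
r · ln(z₂/z₀) = ln(z₁/z₀) ⇒ ln z₀ = (ln z₁ − r·ln z₂)/(1 − r)
ln z₀ = (3.63759 − 0.88355×5.11799) / 0.11645 = -7.5950
z₀ = exp(-7.5950) = 0.0005030 ft

z₀ ≈ 0.000503 ft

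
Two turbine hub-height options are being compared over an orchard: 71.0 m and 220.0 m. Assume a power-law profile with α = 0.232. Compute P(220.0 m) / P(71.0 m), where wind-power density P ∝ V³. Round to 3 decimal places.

2.197

Speed ratio: V_B/V_A = (z_B/z_A)^α = (220.0/71.0)^0.232 = (3.0986)^0.232 = 1.30002
Power-density ratio: P_B/P_A = (V_B/V_A)³ = (1.30002)³ = 2.19710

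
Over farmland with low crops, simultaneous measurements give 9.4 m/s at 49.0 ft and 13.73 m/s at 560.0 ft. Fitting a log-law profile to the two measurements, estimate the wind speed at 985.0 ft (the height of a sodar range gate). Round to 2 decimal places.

14.73 m/s

Log law: V ∝ ln(z/z₀). From the pair, with r = V₁/V₂ = 0.68463,
ln z₀ = (ln z₁ − r·ln z₂)/(1 − r) = (3.8918 − 0.68463×6.3279)/0.31537 = -1.3967 → z₀ = 0.2474 ft
V₃ = V₁ · ln(z₃/z₀)/ln(z₁/z₀) = 9.4 × 8.2894/5.2886 = 14.7337 m/s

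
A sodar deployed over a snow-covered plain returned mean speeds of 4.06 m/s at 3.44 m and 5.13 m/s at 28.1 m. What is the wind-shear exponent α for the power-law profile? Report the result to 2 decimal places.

Power law: V₂/V₁ = (z₂/z₁)^α ⇒ α = ln(V₂/V₁) / ln(z₂/z₁)
α = ln(5.13/4.06) / ln(28.1/3.44) = ln(1.2635) / ln(8.1686)
  = 0.23392 / 2.10030 = 0.11138

α ≈ 0.11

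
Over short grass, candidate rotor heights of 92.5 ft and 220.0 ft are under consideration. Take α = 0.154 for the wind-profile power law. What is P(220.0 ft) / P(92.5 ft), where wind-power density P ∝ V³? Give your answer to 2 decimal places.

1.49

Speed ratio: V_B/V_A = (z_B/z_A)^α = (220.0/92.5)^0.154 = (2.3784)^0.154 = 1.14274
Power-density ratio: P_B/P_A = (V_B/V_A)³ = (1.14274)³ = 1.49225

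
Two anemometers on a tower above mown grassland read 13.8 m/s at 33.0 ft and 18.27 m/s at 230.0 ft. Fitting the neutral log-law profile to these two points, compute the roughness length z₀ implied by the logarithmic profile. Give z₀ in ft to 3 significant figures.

z₀ ≈ 0.0823 ft

Log law: V(z) ∝ ln(z/z₀). With r = V₁/V₂ = 13.8/18.27 = 0.75534,
r · ln(z₂/z₀) = ln(z₁/z₀) ⇒ ln z₀ = (ln z₁ − r·ln z₂)/(1 − r)
ln z₀ = (3.49651 − 0.75534×5.43808) / 0.24466 = -2.4976
z₀ = exp(-2.4976) = 0.08228 ft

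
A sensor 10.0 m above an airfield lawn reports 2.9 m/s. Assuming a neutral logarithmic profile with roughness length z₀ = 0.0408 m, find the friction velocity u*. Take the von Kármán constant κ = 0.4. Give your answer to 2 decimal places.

Log law: V(z) = (u*/κ) · ln(z/z₀) ⇒ u* = κ · V / ln(z/z₀)
u* = 0.4 × 2.9 / ln(10.0/0.0408) = 0.4 × 2.9 / 5.5017
   = 1.1600 / 5.5017 = 0.2108 m/s

u* ≈ 0.21 m/s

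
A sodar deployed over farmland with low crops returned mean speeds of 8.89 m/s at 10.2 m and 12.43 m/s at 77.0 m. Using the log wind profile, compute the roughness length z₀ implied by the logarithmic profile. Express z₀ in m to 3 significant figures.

z₀ ≈ 0.0637 m

Log law: V(z) ∝ ln(z/z₀). With r = V₁/V₂ = 8.89/12.43 = 0.71521,
r · ln(z₂/z₀) = ln(z₁/z₀) ⇒ ln z₀ = (ln z₁ − r·ln z₂)/(1 − r)
ln z₀ = (2.32239 − 0.71521×4.34381) / 0.28479 = -2.7540
z₀ = exp(-2.7540) = 0.06367 m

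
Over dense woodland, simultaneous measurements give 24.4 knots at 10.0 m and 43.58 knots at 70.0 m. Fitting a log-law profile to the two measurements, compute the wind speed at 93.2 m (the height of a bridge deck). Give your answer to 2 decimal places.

Log law: V ∝ ln(z/z₀). From the pair, with r = V₁/V₂ = 0.55989,
ln z₀ = (ln z₁ − r·ln z₂)/(1 − r) = (2.3026 − 0.55989×4.2485)/0.44011 = -0.1729 → z₀ = 0.8412 m
V₃ = V₁ · ln(z₃/z₀)/ln(z₁/z₀) = 24.4 × 4.7077/2.4755 = 46.4015 knots

46.40 knots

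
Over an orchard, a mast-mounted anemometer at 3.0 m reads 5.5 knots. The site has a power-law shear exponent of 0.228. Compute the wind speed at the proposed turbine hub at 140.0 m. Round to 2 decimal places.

13.21 knots

Power-law profile: V₂ = V₁ · (z₂/z₁)^α
V₂ = 5.5 × (140.0/3.0)^0.228 = 5.5 × (46.6667)^0.228
    = 5.5 × 2.4018 = 13.2098 knots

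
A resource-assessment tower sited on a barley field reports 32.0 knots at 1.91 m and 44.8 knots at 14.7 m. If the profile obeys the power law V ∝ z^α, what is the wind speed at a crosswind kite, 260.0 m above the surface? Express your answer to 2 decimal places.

71.94 knots

First find α: α = ln(V₂/V₁)/ln(z₂/z₁) = ln(44.8/32.0)/ln(14.7/1.91) = 0.33647/2.04074 = 0.1649
Extrapolate from 14.7 m to 260.0 m: V₃ = 44.8 × (260.0/14.7)^0.1649 = 44.8 × 1.6059 = 71.9429 knots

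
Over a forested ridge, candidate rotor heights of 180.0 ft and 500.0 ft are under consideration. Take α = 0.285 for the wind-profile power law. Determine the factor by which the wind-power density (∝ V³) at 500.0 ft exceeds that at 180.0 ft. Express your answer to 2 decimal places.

Speed ratio: V_B/V_A = (z_B/z_A)^α = (500.0/180.0)^0.285 = (2.7778)^0.285 = 1.33799
Power-density ratio: P_B/P_A = (V_B/V_A)³ = (1.33799)³ = 2.39531

2.40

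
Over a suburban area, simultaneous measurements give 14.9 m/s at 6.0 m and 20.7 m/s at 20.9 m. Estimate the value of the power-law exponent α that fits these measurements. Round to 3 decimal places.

Power law: V₂/V₁ = (z₂/z₁)^α ⇒ α = ln(V₂/V₁) / ln(z₂/z₁)
α = ln(20.7/14.9) / ln(20.9/6.0) = ln(1.3893) / ln(3.4833)
  = 0.32877 / 1.24799 = 0.26344

α ≈ 0.263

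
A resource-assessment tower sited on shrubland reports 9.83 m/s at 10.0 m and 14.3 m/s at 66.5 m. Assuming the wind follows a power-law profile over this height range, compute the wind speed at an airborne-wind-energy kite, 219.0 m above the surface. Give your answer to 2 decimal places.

First find α: α = ln(V₂/V₁)/ln(z₂/z₁) = ln(14.3/9.83)/ln(66.5/10.0) = 0.37482/1.89462 = 0.1978
Extrapolate from 66.5 m to 219.0 m: V₃ = 14.3 × (219.0/66.5)^0.1978 = 14.3 × 1.2659 = 18.1025 m/s

18.10 m/s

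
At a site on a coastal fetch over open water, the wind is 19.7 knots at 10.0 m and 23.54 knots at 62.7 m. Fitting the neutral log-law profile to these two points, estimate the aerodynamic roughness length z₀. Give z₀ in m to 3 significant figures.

z₀ ≈ 0.000813 m

Log law: V(z) ∝ ln(z/z₀). With r = V₁/V₂ = 19.7/23.54 = 0.83687,
r · ln(z₂/z₀) = ln(z₁/z₀) ⇒ ln z₀ = (ln z₁ − r·ln z₂)/(1 − r)
ln z₀ = (2.30259 − 0.83687×4.13836) / 0.16313 = -7.1153
z₀ = exp(-7.1153) = 0.0008126 m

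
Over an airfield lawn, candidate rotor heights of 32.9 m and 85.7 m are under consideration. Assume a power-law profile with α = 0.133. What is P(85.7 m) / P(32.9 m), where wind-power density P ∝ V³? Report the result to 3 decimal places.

Speed ratio: V_B/V_A = (z_B/z_A)^α = (85.7/32.9)^0.133 = (2.6049)^0.133 = 1.13579
Power-density ratio: P_B/P_A = (V_B/V_A)³ = (1.13579)³ = 1.46520

1.465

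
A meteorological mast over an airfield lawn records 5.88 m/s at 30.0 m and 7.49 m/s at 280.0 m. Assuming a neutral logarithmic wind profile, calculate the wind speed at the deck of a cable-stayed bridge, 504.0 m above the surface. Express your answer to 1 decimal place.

Log law: V ∝ ln(z/z₀). From the pair, with r = V₁/V₂ = 0.78505,
ln z₀ = (ln z₁ − r·ln z₂)/(1 − r) = (3.4012 − 0.78505×5.6348)/0.21495 = -4.7563 → z₀ = 0.008598 m
V₃ = V₁ · ln(z₃/z₀)/ln(z₁/z₀) = 5.88 × 10.9788/8.1575 = 7.9137 m/s

7.9 m/s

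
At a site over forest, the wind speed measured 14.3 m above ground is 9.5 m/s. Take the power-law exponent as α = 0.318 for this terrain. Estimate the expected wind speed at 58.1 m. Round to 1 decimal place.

14.8 m/s

Power-law profile: V₂ = V₁ · (z₂/z₁)^α
V₂ = 9.5 × (58.1/14.3)^0.318 = 9.5 × (4.0629)^0.318
    = 9.5 × 1.5617 = 14.8366 m/s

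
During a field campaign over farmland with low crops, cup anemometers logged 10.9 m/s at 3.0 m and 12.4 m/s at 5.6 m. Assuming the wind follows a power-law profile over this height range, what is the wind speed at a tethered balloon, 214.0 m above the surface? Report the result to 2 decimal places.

26.32 m/s

First find α: α = ln(V₂/V₁)/ln(z₂/z₁) = ln(12.4/10.9)/ln(5.6/3.0) = 0.12893/0.62415 = 0.2066
Extrapolate from 5.6 m to 214.0 m: V₃ = 12.4 × (214.0/5.6)^0.2066 = 12.4 × 2.1225 = 26.3189 m/s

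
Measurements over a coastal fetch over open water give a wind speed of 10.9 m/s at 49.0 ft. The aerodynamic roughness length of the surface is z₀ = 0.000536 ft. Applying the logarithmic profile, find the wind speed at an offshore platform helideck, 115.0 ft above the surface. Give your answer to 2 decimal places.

Log law: V(z) ∝ ln(z/z₀), so V₂/V₁ = ln(z₂/z₀) / ln(z₁/z₀).
ln(115.0/0.000536) = 12.2763, ln(49.0/0.000536) = 11.4232
V₂ = 10.9 × 12.2763/11.4232 = 10.9 × 1.0747 = 11.7140 m/s

11.71 m/s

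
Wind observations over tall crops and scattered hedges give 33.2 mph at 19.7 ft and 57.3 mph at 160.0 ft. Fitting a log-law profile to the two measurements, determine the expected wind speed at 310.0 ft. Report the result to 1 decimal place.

64.9 mph

Log law: V ∝ ln(z/z₀). From the pair, with r = V₁/V₂ = 0.57941,
ln z₀ = (ln z₁ − r·ln z₂)/(1 − r) = (2.9806 − 0.57941×5.0752)/0.42059 = 0.0952 → z₀ = 1.100 ft
V₃ = V₁ · ln(z₃/z₀)/ln(z₁/z₀) = 33.2 × 5.6414/2.8854 = 64.9101 mph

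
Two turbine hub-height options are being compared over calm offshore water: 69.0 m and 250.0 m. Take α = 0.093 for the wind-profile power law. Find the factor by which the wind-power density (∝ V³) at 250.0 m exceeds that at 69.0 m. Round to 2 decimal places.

1.43

Speed ratio: V_B/V_A = (z_B/z_A)^α = (250.0/69.0)^0.093 = (3.6232)^0.093 = 1.12719
Power-density ratio: P_B/P_A = (V_B/V_A)³ = (1.12719)³ = 1.43214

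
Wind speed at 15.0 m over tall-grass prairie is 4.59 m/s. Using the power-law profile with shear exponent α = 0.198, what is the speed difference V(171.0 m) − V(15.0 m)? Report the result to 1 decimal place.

2.8 m/s

Power law: V₂ = V₁ · (z₂/z₁)^α = 4.59 × (11.4000)^0.198 = 7.4316 m/s
ΔV = 7.4316 − 4.59 = 2.8416 m/s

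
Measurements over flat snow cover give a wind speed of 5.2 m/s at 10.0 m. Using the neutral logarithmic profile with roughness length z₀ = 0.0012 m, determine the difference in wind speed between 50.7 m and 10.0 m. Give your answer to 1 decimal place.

Log law: V₂ = V₁ · ln(z₂/z₀)/ln(z₁/z₀) = 5.2 × 10.6514/9.0280 = 6.1350 m/s
ΔV = 6.1350 − 5.2 = 0.9350 m/s

0.9 m/s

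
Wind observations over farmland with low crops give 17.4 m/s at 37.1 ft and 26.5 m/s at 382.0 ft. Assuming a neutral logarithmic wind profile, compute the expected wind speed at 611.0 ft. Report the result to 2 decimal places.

28.33 m/s

Log law: V ∝ ln(z/z₀). From the pair, with r = V₁/V₂ = 0.65660,
ln z₀ = (ln z₁ − r·ln z₂)/(1 − r) = (3.6136 − 0.65660×5.9454)/0.34340 = -0.8450 → z₀ = 0.4296 ft
V₃ = V₁ · ln(z₃/z₀)/ln(z₁/z₀) = 17.4 × 7.2601/4.4586 = 28.3329 m/s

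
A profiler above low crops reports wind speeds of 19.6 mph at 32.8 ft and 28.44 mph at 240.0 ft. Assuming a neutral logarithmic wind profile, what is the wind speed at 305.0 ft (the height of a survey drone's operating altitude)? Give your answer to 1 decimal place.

Log law: V ∝ ln(z/z₀). From the pair, with r = V₁/V₂ = 0.68917,
ln z₀ = (ln z₁ − r·ln z₂)/(1 − r) = (3.4904 − 0.68917×5.4806)/0.31083 = -0.9223 → z₀ = 0.3976 ft
V₃ = V₁ · ln(z₃/z₀)/ln(z₁/z₀) = 19.6 × 6.6426/4.4127 = 29.5046 mph

29.5 mph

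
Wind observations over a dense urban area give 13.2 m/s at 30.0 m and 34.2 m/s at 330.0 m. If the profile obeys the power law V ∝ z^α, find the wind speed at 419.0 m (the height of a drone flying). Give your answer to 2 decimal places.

37.60 m/s

First find α: α = ln(V₂/V₁)/ln(z₂/z₁) = ln(34.2/13.2)/ln(330.0/30.0) = 0.95201/2.39790 = 0.3970
Extrapolate from 330.0 m to 419.0 m: V₃ = 34.2 × (419.0/330.0)^0.3970 = 34.2 × 1.0994 = 37.6008 m/s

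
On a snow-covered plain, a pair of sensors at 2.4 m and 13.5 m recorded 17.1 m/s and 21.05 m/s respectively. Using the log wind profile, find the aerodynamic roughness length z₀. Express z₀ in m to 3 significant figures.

z₀ ≈ 0.00136 m

Log law: V(z) ∝ ln(z/z₀). With r = V₁/V₂ = 17.1/21.05 = 0.81235,
r · ln(z₂/z₀) = ln(z₁/z₀) ⇒ ln z₀ = (ln z₁ − r·ln z₂)/(1 − r)
ln z₀ = (0.87547 − 0.81235×2.60269) / 0.18765 = -6.6019
z₀ = exp(-6.6019) = 0.001358 m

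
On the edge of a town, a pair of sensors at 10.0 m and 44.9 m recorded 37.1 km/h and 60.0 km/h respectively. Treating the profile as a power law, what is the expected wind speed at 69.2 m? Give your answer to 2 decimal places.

68.91 km/h

First find α: α = ln(V₂/V₁)/ln(z₂/z₁) = ln(60.0/37.1)/ln(44.9/10.0) = 0.48073/1.50185 = 0.3201
Extrapolate from 44.9 m to 69.2 m: V₃ = 60.0 × (69.2/44.9)^0.3201 = 60.0 × 1.1485 = 68.9102 km/h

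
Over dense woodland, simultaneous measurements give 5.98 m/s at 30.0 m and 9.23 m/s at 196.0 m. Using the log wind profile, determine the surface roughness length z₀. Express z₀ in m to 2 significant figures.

z₀ ≈ 0.95 m

Log law: V(z) ∝ ln(z/z₀). With r = V₁/V₂ = 5.98/9.23 = 0.64789,
r · ln(z₂/z₀) = ln(z₁/z₀) ⇒ ln z₀ = (ln z₁ − r·ln z₂)/(1 − r)
ln z₀ = (3.40120 − 0.64789×5.27811) / 0.35211 = -0.0523
z₀ = exp(-0.0523) = 0.9490 m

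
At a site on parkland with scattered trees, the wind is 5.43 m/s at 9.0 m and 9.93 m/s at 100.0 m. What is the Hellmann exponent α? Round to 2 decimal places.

Power law: V₂/V₁ = (z₂/z₁)^α ⇒ α = ln(V₂/V₁) / ln(z₂/z₁)
α = ln(9.93/5.43) / ln(100.0/9.0) = ln(1.8287) / ln(11.1111)
  = 0.60362 / 2.40795 = 0.25068

α ≈ 0.25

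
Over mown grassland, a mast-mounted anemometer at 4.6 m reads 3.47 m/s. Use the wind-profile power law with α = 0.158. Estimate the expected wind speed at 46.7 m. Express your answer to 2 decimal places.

Power-law profile: V₂ = V₁ · (z₂/z₁)^α
V₂ = 3.47 × (46.7/4.6)^0.158 = 3.47 × (10.1522)^0.158
    = 3.47 × 1.4422 = 5.0046 m/s

5.00 m/s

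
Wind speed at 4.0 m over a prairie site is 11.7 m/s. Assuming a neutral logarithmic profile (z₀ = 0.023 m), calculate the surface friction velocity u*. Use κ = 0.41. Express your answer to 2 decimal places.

u* ≈ 0.93 m/s

Log law: V(z) = (u*/κ) · ln(z/z₀) ⇒ u* = κ · V / ln(z/z₀)
u* = 0.41 × 11.7 / ln(4.0/0.023) = 0.41 × 11.7 / 5.1586
   = 4.7970 / 5.1586 = 0.9299 m/s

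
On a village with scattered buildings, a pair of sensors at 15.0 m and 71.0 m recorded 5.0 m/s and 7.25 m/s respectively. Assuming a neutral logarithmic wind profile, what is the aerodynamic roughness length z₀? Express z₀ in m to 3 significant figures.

z₀ ≈ 0.474 m

Log law: V(z) ∝ ln(z/z₀). With r = V₁/V₂ = 5.0/7.25 = 0.68966,
r · ln(z₂/z₀) = ln(z₁/z₀) ⇒ ln z₀ = (ln z₁ − r·ln z₂)/(1 − r)
ln z₀ = (2.70805 − 0.68966×4.26268) / 0.31034 = -0.7467
z₀ = exp(-0.7467) = 0.4739 m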